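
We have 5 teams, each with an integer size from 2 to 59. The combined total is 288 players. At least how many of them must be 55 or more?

If only k of them are at least 55, the other 5 − k are at most 54, so the total is at most k·59 + (5 − k)·54.
This must reach 288, so k·59 + (5 − k)·54 ≥ 288, giving k ≥ 4.
Exactly 4 works: 4 values at 59 and 1 at 54 total 290; lower one of the high values by 2 (still ≥ 55) to hit 288.

4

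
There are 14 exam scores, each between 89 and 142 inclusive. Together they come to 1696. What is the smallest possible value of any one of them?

Minimizing one value means maximizing the remaining 13.
The other 13 can take up 13 × 142 = 1846 ≥ 1696 − 89, so one score can sit at its floor of 89.
Achievable: one at 89 and the other 13 totalling 1607, which fits since 13 × 89 ≤ 1607 ≤ 13 × 142.

89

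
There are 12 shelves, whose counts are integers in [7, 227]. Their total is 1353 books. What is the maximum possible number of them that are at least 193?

6

Suppose k of them are at least 193. Those contribute at least 193 each and the other 12 − k at least 7 each.
So the total is at least 193k + 7(12 − k) = 84 + 186k. This must be ≤ 1353, giving k ≤ 6.
k = 6 is achieved by 6 values at 193 and 6 at 7, total 1200; add 153 to one value (staying below 193) to reach 1353.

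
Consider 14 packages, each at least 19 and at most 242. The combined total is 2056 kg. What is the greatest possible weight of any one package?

To make one package as large as possible, make the other 13 as small as possible.
The other 13 contribute at least 13 × 19 = 247, leaving at most 2056 − 247 = 1809.
But each package is capped at 242, so the maximum is 242.
Achievable: one at 242 and the other 13 totalling 1814, which fits since 13 × 19 ≤ 1814 ≤ 13 × 242.

242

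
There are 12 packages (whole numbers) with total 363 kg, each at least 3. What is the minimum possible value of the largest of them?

31

The average is 363/12 > 30, so not all 12 can be 30 or less; the largest is ≥ 31.
Taking 9 copies of 30 and 3 copies of 31 gives exactly 363, so 31 is attained.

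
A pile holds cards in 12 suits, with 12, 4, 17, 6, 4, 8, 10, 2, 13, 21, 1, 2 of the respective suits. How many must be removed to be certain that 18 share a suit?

In the worst case you take as many as possible of each suit without reaching 18: 12 + 4 + 17 + 6 + 4 + 8 + 10 + 2 + 13 + 17 + 1 + 2 = 96.
The next one must give 18 of some suit, so 96 + 1 = 97.

97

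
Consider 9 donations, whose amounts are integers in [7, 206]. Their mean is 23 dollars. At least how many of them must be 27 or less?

The total is 9 × 23 = 207.
Let j be the number exceeding 27. Then the total is ≥ 28·j + 7·(9 − j) = 63 + 21j.
So 21j ≤ 144 and j ≤ 6; hence at least 9 − 6 = 3 are ≤ 27.
Exactly 3 works: 3 values at 7 and 6 at 28 total 189; raise one of the low values by 18 (still ≤ 27) to hit 207.

3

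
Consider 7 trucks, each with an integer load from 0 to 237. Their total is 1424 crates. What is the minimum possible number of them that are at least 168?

If only k of them are at least 168, the other 7 − k are at most 167, so the total is at most k·237 + (7 − k)·167.
This must reach 1424, so k·237 + (7 − k)·167 ≥ 1424, giving k ≥ 4.
Exactly 4 works: 4 values at 237 and 3 at 167 total 1449; lower one of the high values by 25 (still ≥ 168) to hit 1424.

4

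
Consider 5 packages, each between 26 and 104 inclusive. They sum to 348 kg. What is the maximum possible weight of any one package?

Maximizing one value means minimizing the remaining 4.
The other 4 contribute at least 4 × 26 = 104, leaving at most 348 − 104 = 244.
But each package is capped at 104, so the maximum is 104.
Achievable: one at 104 and the other 4 totalling 244, which fits since 4 × 26 ≤ 244 ≤ 4 × 104.

104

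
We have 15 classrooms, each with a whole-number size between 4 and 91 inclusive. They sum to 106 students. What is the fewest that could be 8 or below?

If only k of them are at most 8, the other 15 − k are at least 9, so the total is at least (15 − k)·9 + k·4.
This is ≤ 106, so (15 − k)·9 + 4k ≤ 106, which gives k ≥ 6.
Exactly 6 works: 6 values at 4 and 9 at 9 total 105; raise one of the low values by 1 (still ≤ 8) to hit 106.

6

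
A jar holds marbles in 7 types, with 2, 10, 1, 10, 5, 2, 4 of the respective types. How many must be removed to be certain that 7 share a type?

27

In the worst case you take as many as possible of each type without reaching 7: 2 + 6 + 1 + 6 + 5 + 2 + 4 = 26.
The next one must give 7 of some type, so 26 + 1 = 27.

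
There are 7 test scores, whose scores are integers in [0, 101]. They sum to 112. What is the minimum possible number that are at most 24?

Let j be the number exceeding 24. Then the total is ≥ 25·j + 0·(7 − j) = 0 + 25j.
So 25j ≤ 112 and j ≤ 4; hence at least 7 − 4 = 3 are ≤ 24.
Exactly 3 works: 3 values at 0 and 4 at 25 total 100; raise one of the low values by 12 (still ≤ 24) to hit 112.

3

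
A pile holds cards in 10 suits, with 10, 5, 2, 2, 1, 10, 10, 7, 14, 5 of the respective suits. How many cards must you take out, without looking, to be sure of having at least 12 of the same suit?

64

In the worst case you take as many as possible of each suit without reaching 12: 10 + 5 + 2 + 2 + 1 + 10 + 10 + 7 + 11 + 5 = 63.
The next one must give 12 of some suit, so 63 + 1 = 64.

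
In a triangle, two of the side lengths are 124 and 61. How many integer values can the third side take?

The triangle inequality gives |124 − 61| < c < 124 + 61, i.e. 63 < c < 185.
So c can be any integer from 64 to 184: 121 values.

121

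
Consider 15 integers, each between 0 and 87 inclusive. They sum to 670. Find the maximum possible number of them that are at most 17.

Suppose k of them are at most 17. Those contribute at most 17 each and the rest at most 87 each.
So the total is at most 17k + 87(15 − k) = 1305 − 70k. This must still be ≥ 670, so k ≤ 9.
k = 9 is achieved by 9 values at 17 and 6 at 87, total 675; lower one of the 87's by 5 (still > 17) to reach 670.

9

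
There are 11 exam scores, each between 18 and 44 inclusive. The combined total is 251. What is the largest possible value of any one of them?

44

To make one score as large as possible, make the other 10 as small as possible.
The other 10 contribute at least 10 × 18 = 180, leaving at most 251 − 180 = 71.
But each score is capped at 44, so the maximum is 44.
Achievable: one at 44 and the other 10 totalling 207, which fits since 10 × 18 ≤ 207 ≤ 10 × 44.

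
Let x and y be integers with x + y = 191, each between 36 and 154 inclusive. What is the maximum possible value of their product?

xy = x(191 − x) is maximized when x is as near 191/2 as the bounds allow.
Taking x = 95 and y = 96 (both in [36, 154]) gives xy = 9120.

9120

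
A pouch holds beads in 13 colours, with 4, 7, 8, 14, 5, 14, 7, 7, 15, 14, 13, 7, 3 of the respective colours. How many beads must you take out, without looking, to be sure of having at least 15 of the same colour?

In the worst case you take as many as possible of each colour without reaching 15: 4 + 7 + 8 + 14 + 5 + 14 + 7 + 7 + 14 + 14 + 13 + 7 + 3 = 117.
The next one must give 15 of some colour, so 117 + 1 = 118.

118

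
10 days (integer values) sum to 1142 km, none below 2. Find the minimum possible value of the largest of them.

115

The average is 1142/10 > 114, so not all 10 can be 114 or less; the largest is ≥ 115.
Achievable: 2 of them at 115 and 8 at 114 total 1142.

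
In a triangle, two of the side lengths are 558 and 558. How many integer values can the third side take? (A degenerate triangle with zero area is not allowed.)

1115

The triangle inequality gives |558 − 558| < c < 558 + 558, i.e. 0 < c < 1116.
So c can be any integer from 1 to 1115: 1115 values.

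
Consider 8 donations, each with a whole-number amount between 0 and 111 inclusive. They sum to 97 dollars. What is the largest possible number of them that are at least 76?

1

If k of the values are ≥ 76, the total is ≥ 76k + 0(8 − k).
Setting 76k + 0(8 − k) ≤ 97 gives 76k ≤ 97, so k ≤ 1.
k = 1 is achieved by 1 value at 76 and 7 at 0, total 76; add 21 to one value (staying below 76) to reach 97.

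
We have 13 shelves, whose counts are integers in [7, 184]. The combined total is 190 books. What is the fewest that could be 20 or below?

Each value above 20 is at least 21, contributing at least 21 − 7 = 14 above the floor 7.
The sum exceeds the floor total 91 by 99, so at most ⌊99/14⌋ = 7 exceed 20, and at least 6 are ≤ 20.
Exactly 6 works: 6 values at 7 and 7 at 21 total 189; raise one of the low values by 1 (still ≤ 20) to hit 190.

6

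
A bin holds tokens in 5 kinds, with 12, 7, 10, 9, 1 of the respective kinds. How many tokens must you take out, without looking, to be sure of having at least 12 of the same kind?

In the worst case you take as many as possible of each kind without reaching 12: 11 + 7 + 10 + 9 + 1 = 38.
The next one must give 12 of some kind, so 38 + 1 = 39.

39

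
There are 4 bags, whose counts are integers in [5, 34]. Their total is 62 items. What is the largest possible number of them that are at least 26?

If k of the values are ≥ 26, the total is ≥ 26k + 5(4 − k).
Setting 26k + 5(4 − k) ≤ 62 gives 21k ≤ 42, so k ≤ 2.
k = 2 is achieved by 2 values at 26 and 2 at 5, total 62.

2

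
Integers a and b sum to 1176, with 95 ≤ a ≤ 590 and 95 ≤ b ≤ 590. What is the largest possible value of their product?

345744

For a fixed sum, the product ab is largest when a and b are as close as possible.
Taking a = 588 and b = 588 (both in [95, 590]) gives ab = 345744.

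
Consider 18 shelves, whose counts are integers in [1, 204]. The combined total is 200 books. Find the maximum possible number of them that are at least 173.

1

If k of the values are ≥ 173, the total is ≥ 173k + 1(18 − k).
Setting 173k + 1(18 − k) ≤ 200 gives 172k ≤ 182, so k ≤ 1.
k = 1 is achieved by 1 value at 173 and 17 at 1, total 190; add 10 to one value (staying below 173) to reach 200.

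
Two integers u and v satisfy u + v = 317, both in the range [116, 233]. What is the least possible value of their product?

For a fixed sum, uv is smallest when u and v are as far apart as possible.
At the endpoint u = 116, v = 317 − 116 = 201, so uv = 116 × 201 = 23316.

23316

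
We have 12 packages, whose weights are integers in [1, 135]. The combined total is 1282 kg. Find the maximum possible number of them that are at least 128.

10

If k of the values are ≥ 128, the total is ≥ 128k + 1(12 − k).
Setting 128k + 1(12 − k) ≤ 1282 gives 127k ≤ 1270, so k ≤ 10.
k = 10 is achieved by 10 values at 128 and 2 at 1, total 1282.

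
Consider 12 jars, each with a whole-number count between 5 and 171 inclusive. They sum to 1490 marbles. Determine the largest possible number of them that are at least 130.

11

With k values at 130 or above and the rest at least 5, the sum is at least 60 + 125k.
Since the sum is 1490, we need 125k ≤ 1430, i.e. k ≤ 11.
k = 11 is achieved by 11 values at 130 and 1 at 5, total 1435; add 55 to one value (staying below 130) to reach 1490.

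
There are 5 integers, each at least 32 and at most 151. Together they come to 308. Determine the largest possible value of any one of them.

151

To make one integer as large as possible, make the other 4 as small as possible.
The other 4 contribute at least 4 × 32 = 128, leaving at most 308 − 128 = 180.
But each integer is capped at 151, so the maximum is 151.
Achievable: one at 151 and the other 4 totalling 157, which fits since 4 × 32 ≤ 157 ≤ 4 × 151.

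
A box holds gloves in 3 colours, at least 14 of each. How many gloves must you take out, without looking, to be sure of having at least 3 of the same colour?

7

In the worst case you draw 2 of each of the 3 colours: 3 × 2 = 6.
One more forces 3 of some colour, so 6 + 1 = 7.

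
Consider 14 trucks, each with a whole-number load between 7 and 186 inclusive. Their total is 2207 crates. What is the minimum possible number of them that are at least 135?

Suppose at most 14 − j of them reach 135; then j values are ≤ 134 and the rest ≤ 186.
The total is then ≤ 134·j + 186·(14 − j) = 2604 − 52j. For this to be ≥ 2207 we need j ≤ 7, so at least 14 − 7 = 7 must reach 135.
Exactly 7 works: 7 values at 186 and 7 at 134 total 2240; lower one of the high values by 33 (still ≥ 135) to hit 2207.

7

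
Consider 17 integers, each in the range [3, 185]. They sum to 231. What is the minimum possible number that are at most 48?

14

If only k of them are at most 48, the other 17 − k are at least 49, so the total is at least (17 − k)·49 + k·3.
This is ≤ 231, so (17 − k)·49 + 3k ≤ 231, which gives k ≥ 14.
Exactly 14 works: 14 values at 3 and 3 at 49 total 189; raise one of the low values by 42 (still ≤ 48) to hit 231.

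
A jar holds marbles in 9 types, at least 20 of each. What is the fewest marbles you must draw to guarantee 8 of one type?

64

You could draw 7 of every type without reaching 8 of any — 63 in all.
One more forces 8 of some type, so 63 + 1 = 64.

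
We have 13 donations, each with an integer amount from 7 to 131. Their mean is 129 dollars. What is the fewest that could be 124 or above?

10

The total is 13 × 129 = 1677.
Suppose at most 13 − j of them reach 124; then j values are ≤ 123 and the rest ≤ 131.
The total is then ≤ 123·j + 131·(13 − j) = 1703 − 8j. For this to be ≥ 1677 we need j ≤ 3, so at least 13 − 3 = 10 must reach 124.
Exactly 10 works: 10 values at 131 and 3 at 123 total 1679; lower one of the high values by 2 (still ≥ 124) to hit 1677.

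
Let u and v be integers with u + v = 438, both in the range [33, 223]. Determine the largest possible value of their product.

47961

With u + v fixed, uv peaks when the two are closest together.
Taking u = 219 and v = 219 (both in [33, 223]) gives uv = 47961.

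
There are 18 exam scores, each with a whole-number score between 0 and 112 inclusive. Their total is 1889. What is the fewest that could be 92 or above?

12

If only k of them are at least 92, the other 18 − k are at most 91, so the total is at most k·112 + (18 − k)·91.
This must reach 1889, so k·112 + (18 − k)·91 ≥ 1889, giving k ≥ 12.
Exactly 12 works: 12 values at 112 and 6 at 91 total 1890; lower one of the high values by 1 (still ≥ 92) to hit 1889.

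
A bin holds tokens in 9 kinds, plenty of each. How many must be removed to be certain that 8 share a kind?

64

You could draw 7 of every kind without reaching 8 of any — 63 in all.
One more forces 8 of some kind, so 63 + 1 = 64.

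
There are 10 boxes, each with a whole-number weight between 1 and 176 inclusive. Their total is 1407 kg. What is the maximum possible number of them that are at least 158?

8

If k of the values are ≥ 158, the total is ≥ 158k + 1(10 − k).
Setting 158k + 1(10 − k) ≤ 1407 gives 157k ≤ 1397, so k ≤ 8.
k = 8 is achieved by 8 values at 158 and 2 at 1, total 1266; add 141 to one value (staying below 158) to reach 1407.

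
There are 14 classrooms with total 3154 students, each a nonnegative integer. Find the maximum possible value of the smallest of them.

225

If every one of the 14 were at least 226, the total would be at least 14 × 226 = 3164 > 3154.
Achievable: 10 of them at 225 and 4 at 226 total 3154.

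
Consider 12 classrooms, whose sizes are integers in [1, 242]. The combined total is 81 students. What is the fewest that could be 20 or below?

9

Each value above 20 is at least 21, contributing at least 21 − 1 = 20 above the floor 1.
The sum exceeds the floor total 12 by 69, so at most ⌊69/20⌋ = 3 exceed 20, and at least 9 are ≤ 20.
Exactly 9 works: 9 values at 1 and 3 at 21 total 72; raise one of the low values by 9 (still ≤ 20) to hit 81.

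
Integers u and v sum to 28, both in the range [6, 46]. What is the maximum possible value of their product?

For a fixed sum, the product uv is largest when u and v are as close as possible.
Taking u = 14 and v = 14 (both in [6, 46]) gives uv = 196.

196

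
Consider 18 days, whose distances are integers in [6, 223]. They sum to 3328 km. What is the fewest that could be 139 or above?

Each value short of 139 is at most 138, costing at least 223 − 138 = 85 against the maximum total of 4014.
We can afford to lose at most 4014 − 3328 = 686, so at most ⌊686/85⌋ = 8 fall short, and at least 10 are ≥ 139.
Exactly 10 works: 10 values at 223 and 8 at 138 total 3334; lower one of the high values by 6 (still ≥ 139) to hit 3328.

10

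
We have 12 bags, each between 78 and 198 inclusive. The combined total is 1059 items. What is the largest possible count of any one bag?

198

Maximizing one value means minimizing the remaining 11.
The other 11 contribute at least 11 × 78 = 858, leaving at most 1059 − 858 = 201.
But each bag is capped at 198, so the maximum is 198.
Achievable: one at 198 and the other 11 totalling 861, which fits since 11 × 78 ≤ 861 ≤ 11 × 198.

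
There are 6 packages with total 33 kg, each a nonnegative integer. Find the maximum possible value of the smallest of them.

5

If every one of the 6 were at least 6, the total would be at least 6 × 6 = 36 > 33.
Achievable: 3 of them at 5 and 3 at 6 total 33.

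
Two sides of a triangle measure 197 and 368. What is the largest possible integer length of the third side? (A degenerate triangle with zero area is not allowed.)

564

The third side must be less than 197 + 368 = 565.
The largest integer below 565 is 564.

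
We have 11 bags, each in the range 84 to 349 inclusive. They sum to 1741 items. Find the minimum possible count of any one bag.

Minimizing one value means maximizing the remaining 10.
The other 10 can take up 10 × 349 = 3490 ≥ 1741 − 84, so one bag can sit at its floor of 84.
Achievable: one at 84 and the other 10 totalling 1657, which fits since 10 × 84 ≤ 1657 ≤ 10 × 349.

84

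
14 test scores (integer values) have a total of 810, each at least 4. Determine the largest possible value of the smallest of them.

57

The 14 values sum to 810, so their minimum is at most ⌊810/14⌋ = 57.
Equality holds with 2 values of 57 and 12 values of 58.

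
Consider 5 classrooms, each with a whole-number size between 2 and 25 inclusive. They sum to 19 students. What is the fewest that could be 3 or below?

Let j be the number exceeding 3. Then the total is ≥ 4·j + 2·(5 − j) = 10 + 2j.
So 2j ≤ 9 and j ≤ 4; hence at least 5 − 4 = 1 are ≤ 3.
Exactly 1 works: 1 value at 2 and 4 at 4 total 18; raise one of the low values by 1 (still ≤ 3) to hit 19.

1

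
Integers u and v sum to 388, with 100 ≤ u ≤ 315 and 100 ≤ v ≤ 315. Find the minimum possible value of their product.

For a fixed sum, uv is smallest when u and v are as far apart as possible.
At the endpoint u = 100, v = 388 − 100 = 288, so uv = 100 × 288 = 28800.

28800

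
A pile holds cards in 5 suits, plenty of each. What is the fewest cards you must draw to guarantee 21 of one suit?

101

You could draw 20 of every suit without reaching 21 of any — 100 in all.
One more forces 21 of some suit, so 100 + 1 = 101.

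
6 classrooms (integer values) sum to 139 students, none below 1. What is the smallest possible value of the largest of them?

24

The 6 values sum to 139, so their maximum is at least ⌈139/6⌉ = 24.
Equality holds with 1 value of 24 and 5 values of 23.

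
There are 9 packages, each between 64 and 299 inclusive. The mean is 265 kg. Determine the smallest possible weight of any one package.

64

To make one package as small as possible, make the other 8 as large as possible.
The total is 9 × 265 = 2385.
The other 8 can take up 8 × 299 = 2392 ≥ 2385 − 64, so one package can sit at its floor of 64.
Achievable: one at 64 and the other 8 totalling 2321, which fits since 8 × 64 ≤ 2321 ≤ 8 × 299.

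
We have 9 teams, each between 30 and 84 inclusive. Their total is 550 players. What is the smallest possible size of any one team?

30

To make one team as small as possible, make the other 8 as large as possible.
The other 8 can take up 8 × 84 = 672 ≥ 550 − 30, so one team can sit at its floor of 30.
Achievable: one at 30 and the other 8 totalling 520, which fits since 8 × 30 ≤ 520 ≤ 8 × 84.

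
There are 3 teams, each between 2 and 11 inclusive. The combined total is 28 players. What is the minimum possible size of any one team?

Minimizing one value means maximizing the remaining 2.
The other 2 contribute at most 2 × 11 = 22, leaving at least 28 − 22 = 6.
Since 6 ≥ 2, this is achievable: one at 6 and 2 at 11.

6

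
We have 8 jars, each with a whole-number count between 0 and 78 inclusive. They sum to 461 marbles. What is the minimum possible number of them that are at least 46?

Each value short of 46 is at most 45, costing at least 78 − 45 = 33 against the maximum total of 624.
We can afford to lose at most 624 − 461 = 163, so at most ⌊163/33⌋ = 4 fall short, and at least 4 are ≥ 46.
Exactly 4 works: 4 values at 78 and 4 at 45 total 492; lower one of the high values by 31 (still ≥ 46) to hit 461.

4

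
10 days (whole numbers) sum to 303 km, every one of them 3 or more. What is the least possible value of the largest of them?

The 10 values sum to 303, so their maximum is at least ⌈303/10⌉ = 31.
Achievable: 3 of them at 31 and 7 at 30 total 303.

31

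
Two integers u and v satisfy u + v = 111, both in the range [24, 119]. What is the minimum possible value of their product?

Since u + v is fixed, pushing one of them to its bound minimizes the product.
The extreme feasible split is u = 24, v = 87, giving uv = 2088.

2088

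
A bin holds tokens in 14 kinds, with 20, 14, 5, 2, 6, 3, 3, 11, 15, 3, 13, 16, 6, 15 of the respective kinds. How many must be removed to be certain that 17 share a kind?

In the worst case you take as many as possible of each kind without reaching 17: 16 + 14 + 5 + 2 + 6 + 3 + 3 + 11 + 15 + 3 + 13 + 16 + 6 + 15 = 128.
The next one must give 17 of some kind, so 128 + 1 = 129.

129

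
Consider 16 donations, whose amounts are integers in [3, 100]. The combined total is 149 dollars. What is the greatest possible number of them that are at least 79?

Suppose k of them are at least 79. Those contribute at least 79 each and the other 16 − k at least 3 each.
So the total is at least 79k + 3(16 − k) = 48 + 76k. This must be ≤ 149, giving k ≤ 1.
k = 1 is achieved by 1 value at 79 and 15 at 3, total 124; add 25 to one value (staying below 79) to reach 149.

1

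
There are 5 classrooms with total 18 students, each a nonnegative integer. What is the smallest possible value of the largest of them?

The 5 values sum to 18, so their maximum is at least ⌈18/5⌉ = 4.
Achievable: 3 of them at 4 and 2 at 3 total 18.

4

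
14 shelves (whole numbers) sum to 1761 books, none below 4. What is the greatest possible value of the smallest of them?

125

The 14 values sum to 1761, so their minimum is at most ⌊1761/14⌋ = 125.
Equality holds with 3 values of 125 and 11 values of 126.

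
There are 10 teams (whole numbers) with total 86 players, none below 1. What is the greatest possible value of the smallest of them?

8

The average is 86/10 < 9, so some value is ≤ 8.
Equality holds with 4 values of 8 and 6 values of 9.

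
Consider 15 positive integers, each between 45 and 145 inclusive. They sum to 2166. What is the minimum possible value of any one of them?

136

To make one integer as small as possible, make the other 14 as large as possible.
The other 14 contribute at most 14 × 145 = 2030, leaving at least 2166 − 2030 = 136.
Since 136 ≥ 45, this is achievable: one at 136 and 14 at 145.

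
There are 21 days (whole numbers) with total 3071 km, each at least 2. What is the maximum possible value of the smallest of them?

146

The 21 values sum to 3071, so their minimum is at most ⌊3071/21⌋ = 146.
Taking 16 copies of 146 and 5 copies of 147 gives exactly 3071, so 146 is attained.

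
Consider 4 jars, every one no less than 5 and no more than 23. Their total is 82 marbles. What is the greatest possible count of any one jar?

23

Maximizing one value means minimizing the remaining 3.
The other 3 contribute at least 3 × 5 = 15, leaving at most 82 − 15 = 67.
But each jar is capped at 23, so the maximum is 23.
Achievable: one at 23 and the other 3 totalling 59, which fits since 3 × 5 ≤ 59 ≤ 3 × 23.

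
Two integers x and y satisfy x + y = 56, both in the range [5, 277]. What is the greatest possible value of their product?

784

For a fixed sum, the product xy is largest when x and y are as close as possible.
Taking x = 28 and y = 28 (both in [5, 277]) gives xy = 784.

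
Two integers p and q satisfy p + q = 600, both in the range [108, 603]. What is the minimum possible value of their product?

For a fixed sum, pq is smallest when p and q are as far apart as possible.
The extreme feasible split is p = 108, q = 492, giving pq = 53136.

53136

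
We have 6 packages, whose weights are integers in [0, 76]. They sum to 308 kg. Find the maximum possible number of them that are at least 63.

4

Suppose k of them are at least 63. Those contribute at least 63 each and the other 6 − k at least 0 each.
So the total is at least 63k + 0(6 − k) = 0 + 63k. This must be ≤ 308, giving k ≤ 4.
k = 4 is achieved by 4 values at 63 and 2 at 0, total 252; add 56 to one value (staying below 63) to reach 308.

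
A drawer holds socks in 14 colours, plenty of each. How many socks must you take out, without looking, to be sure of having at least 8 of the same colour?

In the worst case you draw 7 of each of the 14 colours: 14 × 7 = 98.
One more forces 8 of some colour, so 98 + 1 = 99.

99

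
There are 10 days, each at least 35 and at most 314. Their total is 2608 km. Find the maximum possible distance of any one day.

Maximizing one value means minimizing the remaining 9.
The other 9 contribute at least 9 × 35 = 315, leaving at most 2608 − 315 = 2293.
But each day is capped at 314, so the maximum is 314.
Achievable: one at 314 and the other 9 totalling 2294, which fits since 9 × 35 ≤ 2294 ≤ 9 × 314.

314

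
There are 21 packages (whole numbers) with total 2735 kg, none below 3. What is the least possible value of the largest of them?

The average is 2735/21 > 130, so not all 21 can be 130 or less; the largest is ≥ 131.
Achievable: 5 of them at 131 and 16 at 130 total 2735.

131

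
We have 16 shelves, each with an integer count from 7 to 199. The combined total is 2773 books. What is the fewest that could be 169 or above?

3

Suppose at most 16 − j of them reach 169; then j values are ≤ 168 and the rest ≤ 199.
The total is then ≤ 168·j + 199·(16 − j) = 3184 − 31j. For this to be ≥ 2773 we need j ≤ 13, so at least 16 − 13 = 3 must reach 169.
Exactly 3 works: 3 values at 199 and 13 at 168 total 2781; lower one of the high values by 8 (still ≥ 169) to hit 2773.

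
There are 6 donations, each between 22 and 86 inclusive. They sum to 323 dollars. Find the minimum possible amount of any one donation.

To make one donation as small as possible, make the other 5 as large as possible.
The other 5 can take up 5 × 86 = 430 ≥ 323 − 22, so one donation can sit at its floor of 22.
Achievable: one at 22 and the other 5 totalling 301, which fits since 5 × 22 ≤ 301 ≤ 5 × 86.

22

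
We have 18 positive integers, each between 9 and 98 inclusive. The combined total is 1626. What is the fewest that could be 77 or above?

Suppose at most 18 − j of them reach 77; then j values are ≤ 76 and the rest ≤ 98.
The total is then ≤ 76·j + 98·(18 − j) = 1764 − 22j. For this to be ≥ 1626 we need j ≤ 6, so at least 18 − 6 = 12 must reach 77.
Exactly 12 works: 12 values at 98 and 6 at 76 total 1632; lower one of the high values by 6 (still ≥ 77) to hit 1626.

12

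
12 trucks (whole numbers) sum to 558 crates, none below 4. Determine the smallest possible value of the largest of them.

Some value must be at least ⌈558/12⌉ = 47, since 12 × 46 = 552 < 558.
Taking 6 copies of 46 and 6 copies of 47 gives exactly 558, so 47 is attained.

47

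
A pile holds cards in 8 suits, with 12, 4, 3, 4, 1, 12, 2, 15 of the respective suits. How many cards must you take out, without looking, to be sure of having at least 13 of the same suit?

In the worst case you take as many as possible of each suit without reaching 13: 12 + 4 + 3 + 4 + 1 + 12 + 2 + 12 = 50.
The next one must give 13 of some suit, so 50 + 1 = 51.

51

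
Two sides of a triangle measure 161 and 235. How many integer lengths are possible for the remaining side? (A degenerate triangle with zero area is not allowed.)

321

The triangle inequality gives |161 − 235| < c < 161 + 235, i.e. 74 < c < 396.
So c can be any integer from 75 to 395: 321 values.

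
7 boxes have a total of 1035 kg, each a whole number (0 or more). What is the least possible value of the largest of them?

Some value must be at least ⌈1035/7⌉ = 148, since 7 × 147 = 1029 < 1035.
Taking 1 copy of 147 and 6 copies of 148 gives exactly 1035, so 148 is attained.

148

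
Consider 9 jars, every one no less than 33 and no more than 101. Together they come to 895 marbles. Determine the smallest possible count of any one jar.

87

To make one jar as small as possible, make the other 8 as large as possible.
The other 8 contribute at most 8 × 101 = 808, leaving at least 895 − 808 = 87.
Since 87 ≥ 33, this is achievable: one at 87 and 8 at 101.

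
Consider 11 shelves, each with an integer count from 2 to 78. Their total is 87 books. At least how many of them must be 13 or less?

If only k of them are at most 13, the other 11 − k are at least 14, so the total is at least (11 − k)·14 + k·2.
This is ≤ 87, so (11 − k)·14 + 2k ≤ 87, which gives k ≥ 6.
Exactly 6 works: 6 values at 2 and 5 at 14 total 82; raise one of the low values by 5 (still ≤ 13) to hit 87.

6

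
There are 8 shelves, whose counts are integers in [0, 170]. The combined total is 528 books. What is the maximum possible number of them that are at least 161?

3

With k values at 161 or above and the rest at least 0, the sum is at least 0 + 161k.
Since the sum is 528, we need 161k ≤ 528, i.e. k ≤ 3.
k = 3 is achieved by 3 values at 161 and 5 at 0, total 483; add 45 to one value (staying below 161) to reach 528.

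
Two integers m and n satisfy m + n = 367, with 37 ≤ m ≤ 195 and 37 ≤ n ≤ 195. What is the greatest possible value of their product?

With m + n fixed, mn peaks when the two are closest together.
Taking m = 183 and n = 184 (both in [37, 195]) gives mn = 33672.

33672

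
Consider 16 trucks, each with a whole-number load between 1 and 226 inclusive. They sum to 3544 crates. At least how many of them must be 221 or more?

If only k of them are at least 221, the other 16 − k are at most 220, so the total is at most k·226 + (16 − k)·220.
This must reach 3544, so k·226 + (16 − k)·220 ≥ 3544, giving k ≥ 4.
Exactly 4 works: 4 values at 226 and 12 at 220 total 3544.

4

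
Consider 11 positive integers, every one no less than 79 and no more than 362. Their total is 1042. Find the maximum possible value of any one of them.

252

Maximizing one value means minimizing the remaining 10.
The other 10 contribute at least 10 × 79 = 790, leaving at most 1042 − 790 = 252.
Since 252 ≤ 362, this is achievable: one at 252 and 10 at 79.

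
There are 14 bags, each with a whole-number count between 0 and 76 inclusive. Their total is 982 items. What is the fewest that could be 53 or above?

11

Suppose at most 14 − j of them reach 53; then j values are ≤ 52 and the rest ≤ 76.
The total is then ≤ 52·j + 76·(14 − j) = 1064 − 24j. For this to be ≥ 982 we need j ≤ 3, so at least 14 − 3 = 11 must reach 53.
Exactly 11 works: 11 values at 76 and 3 at 52 total 992; lower one of the high values by 10 (still ≥ 53) to hit 982.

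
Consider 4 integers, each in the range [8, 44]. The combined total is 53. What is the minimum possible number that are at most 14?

Let j be the number exceeding 14. Then the total is ≥ 15·j + 8·(4 − j) = 32 + 7j.
So 7j ≤ 21 and j ≤ 3; hence at least 4 − 3 = 1 are ≤ 14.
Exactly 1 works: 1 value at 8 and 3 at 15 total 53.

1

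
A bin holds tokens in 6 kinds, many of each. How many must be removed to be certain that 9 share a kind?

49

In the worst case you draw 8 of each of the 6 kinds: 6 × 8 = 48.
One more forces 9 of some kind, so 48 + 1 = 49.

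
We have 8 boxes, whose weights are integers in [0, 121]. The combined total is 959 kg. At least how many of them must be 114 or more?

If only k of them are at least 114, the other 8 − k are at most 113, so the total is at most k·121 + (8 − k)·113.
This must reach 959, so k·121 + (8 − k)·113 ≥ 959, giving k ≥ 7.
Exactly 7 works: 7 values at 121 and 1 at 113 total 960; lower one of the high values by 1 (still ≥ 114) to hit 959.

7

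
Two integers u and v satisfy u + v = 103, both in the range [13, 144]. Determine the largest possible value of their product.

2652

With u + v fixed, uv peaks when the two are closest together.
Taking u = 51 and v = 52 (both in [13, 144]) gives uv = 2652.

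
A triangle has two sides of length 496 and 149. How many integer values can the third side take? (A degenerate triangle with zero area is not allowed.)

297

The triangle inequality gives |496 − 149| < c < 496 + 149, i.e. 347 < c < 645.
So c can be any integer from 348 to 644: 297 values.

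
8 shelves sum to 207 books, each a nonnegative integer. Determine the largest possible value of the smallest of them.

The 8 values sum to 207, so their minimum is at most ⌊207/8⌋ = 25.
Equality holds with 1 value of 25 and 7 values of 26.

25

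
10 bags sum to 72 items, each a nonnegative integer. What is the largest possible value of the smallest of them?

The average is 72/10 < 8, so some value is ≤ 7.
Equality holds with 8 values of 7 and 2 values of 8.

7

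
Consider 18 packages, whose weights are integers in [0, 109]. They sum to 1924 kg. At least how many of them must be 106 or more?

If only k of them are at least 106, the other 18 − k are at most 105, so the total is at most k·109 + (18 − k)·105.
This must reach 1924, so k·109 + (18 − k)·105 ≥ 1924, giving k ≥ 9.
Exactly 9 works: 9 values at 109 and 9 at 105 total 1926; lower one of the high values by 2 (still ≥ 106) to hit 1924.

9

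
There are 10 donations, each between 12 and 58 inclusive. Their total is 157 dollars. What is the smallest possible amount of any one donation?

To make one donation as small as possible, make the other 9 as large as possible.
The other 9 can take up 9 × 58 = 522 ≥ 157 − 12, so one donation can sit at its floor of 12.
Achievable: one at 12 and the other 9 totalling 145, which fits since 9 × 12 ≤ 145 ≤ 9 × 58.

12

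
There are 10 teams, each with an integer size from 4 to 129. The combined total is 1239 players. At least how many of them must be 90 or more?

9

If only k of them are at least 90, the other 10 − k are at most 89, so the total is at most k·129 + (10 − k)·89.
This must reach 1239, so k·129 + (10 − k)·89 ≥ 1239, giving k ≥ 9.
Exactly 9 works: 9 values at 129 and 1 at 89 total 1250; lower one of the high values by 11 (still ≥ 90) to hit 1239.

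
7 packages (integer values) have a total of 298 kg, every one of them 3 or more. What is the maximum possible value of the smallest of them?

If every one of the 7 were at least 43, the total would be at least 7 × 43 = 301 > 298.
Achievable: 3 of them at 42 and 4 at 43 total 298.

42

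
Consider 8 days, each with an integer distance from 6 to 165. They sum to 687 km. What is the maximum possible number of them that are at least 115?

If k of the values are ≥ 115, the total is ≥ 115k + 6(8 − k).
Setting 115k + 6(8 − k) ≤ 687 gives 109k ≤ 639, so k ≤ 5.
k = 5 is achieved by 5 values at 115 and 3 at 6, total 593; add 94 to one value (staying below 115) to reach 687.

5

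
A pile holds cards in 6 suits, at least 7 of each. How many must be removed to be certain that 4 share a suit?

You could draw 3 of every suit without reaching 4 of any — 18 in all.
One more forces 4 of some suit, so 18 + 1 = 19.

19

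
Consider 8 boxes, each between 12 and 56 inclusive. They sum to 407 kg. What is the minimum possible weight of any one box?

To make one box as small as possible, make the other 7 as large as possible.
The other 7 contribute at most 7 × 56 = 392, leaving at least 407 − 392 = 15.
Since 15 ≥ 12, this is achievable: one at 15 and 7 at 56.

15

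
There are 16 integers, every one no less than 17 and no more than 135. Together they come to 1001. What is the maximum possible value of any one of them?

To make one integer as large as possible, make the other 15 as small as possible.
The other 15 contribute at least 15 × 17 = 255, leaving at most 1001 − 255 = 746.
But each integer is capped at 135, so the maximum is 135.
Achievable: one at 135 and the other 15 totalling 866, which fits since 15 × 17 ≤ 866 ≤ 15 × 135.

135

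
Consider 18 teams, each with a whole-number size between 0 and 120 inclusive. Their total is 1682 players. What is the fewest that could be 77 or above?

If only k of them are at least 77, the other 18 − k are at most 76, so the total is at most k·120 + (18 − k)·76.
This must reach 1682, so k·120 + (18 − k)·76 ≥ 1682, giving k ≥ 8.
Exactly 8 works: 8 values at 120 and 10 at 76 total 1720; lower one of the high values by 38 (still ≥ 77) to hit 1682.

8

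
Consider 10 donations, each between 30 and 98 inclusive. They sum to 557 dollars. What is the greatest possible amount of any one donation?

98

To make one donation as large as possible, make the other 9 as small as possible.
The other 9 contribute at least 9 × 30 = 270, leaving at most 557 − 270 = 287.
But each donation is capped at 98, so the maximum is 98.
Achievable: one at 98 and the other 9 totalling 459, which fits since 9 × 30 ≤ 459 ≤ 9 × 98.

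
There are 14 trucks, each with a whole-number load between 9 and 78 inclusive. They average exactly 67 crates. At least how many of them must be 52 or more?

9

The total is 14 × 67 = 938.
Each value short of 52 is at most 51, costing at least 78 − 51 = 27 against the maximum total of 1092.
We can afford to lose at most 1092 − 938 = 154, so at most ⌊154/27⌋ = 5 fall short, and at least 9 are ≥ 52.
Exactly 9 works: 9 values at 78 and 5 at 51 total 957; lower one of the high values by 19 (still ≥ 52) to hit 938.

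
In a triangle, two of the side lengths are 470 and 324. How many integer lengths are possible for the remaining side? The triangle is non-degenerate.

647

The triangle inequality gives |470 − 324| < c < 470 + 324, i.e. 146 < c < 794.
So c can be any integer from 147 to 793: 647 values.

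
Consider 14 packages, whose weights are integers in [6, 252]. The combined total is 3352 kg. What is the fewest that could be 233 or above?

Each value short of 233 is at most 232, costing at least 252 − 232 = 20 against the maximum total of 3528.
We can afford to lose at most 3528 − 3352 = 176, so at most ⌊176/20⌋ = 8 fall short, and at least 6 are ≥ 233.
Exactly 6 works: 6 values at 252 and 8 at 232 total 3368; lower one of the high values by 16 (still ≥ 233) to hit 3352.

6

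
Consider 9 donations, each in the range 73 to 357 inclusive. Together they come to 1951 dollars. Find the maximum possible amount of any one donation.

Maximizing one value means minimizing the remaining 8.
The other 8 contribute at least 8 × 73 = 584, leaving at most 1951 − 584 = 1367.
But each donation is capped at 357, so the maximum is 357.
Achievable: one at 357 and the other 8 totalling 1594, which fits since 8 × 73 ≤ 1594 ≤ 8 × 357.

357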